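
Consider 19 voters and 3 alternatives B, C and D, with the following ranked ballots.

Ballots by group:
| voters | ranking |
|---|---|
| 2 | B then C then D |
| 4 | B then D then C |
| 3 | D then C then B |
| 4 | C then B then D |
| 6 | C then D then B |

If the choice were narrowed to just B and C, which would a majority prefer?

C

Ballots ranking B above C: 2 + 4 = 6.
Ballots ranking C above B: 19 − 6 = 13.
C wins the head-to-head 13–6.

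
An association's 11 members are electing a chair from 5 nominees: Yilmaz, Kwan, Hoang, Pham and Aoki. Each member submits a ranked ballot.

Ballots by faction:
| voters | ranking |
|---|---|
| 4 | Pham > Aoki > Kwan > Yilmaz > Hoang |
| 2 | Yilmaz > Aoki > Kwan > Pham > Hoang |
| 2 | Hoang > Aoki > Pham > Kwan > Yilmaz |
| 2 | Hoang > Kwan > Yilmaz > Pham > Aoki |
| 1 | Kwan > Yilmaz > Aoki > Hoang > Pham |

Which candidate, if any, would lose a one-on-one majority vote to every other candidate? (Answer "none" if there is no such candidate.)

Hoang

Head-to-head results (11 voters):
Yilmaz vs Kwan: Kwan, 9–2.
Yilmaz vs Hoang: 4+2+1 = 7 for Yilmaz, 4 for Hoang — Yilmaz by 7–4.
Yilmaz vs Pham: Pham wins 6–5.
Yilmaz–Aoki: Aoki 6–5.
Kwan–Hoang: Kwan 7–4.
Kwan vs Pham: Pham, 6–5.
Kwan vs Aoki: Aoki, 8–3.
Hoang vs Pham: Pham wins 6–5.
Hoang vs Aoki: Hoang is ranked higher on 2+2 = 4 ballots, Aoki on 7. Aoki wins 7–4.
Pham–Aoki: Pham 6–5.
Hoang loses to every other candidate — it is the Condorcet loser.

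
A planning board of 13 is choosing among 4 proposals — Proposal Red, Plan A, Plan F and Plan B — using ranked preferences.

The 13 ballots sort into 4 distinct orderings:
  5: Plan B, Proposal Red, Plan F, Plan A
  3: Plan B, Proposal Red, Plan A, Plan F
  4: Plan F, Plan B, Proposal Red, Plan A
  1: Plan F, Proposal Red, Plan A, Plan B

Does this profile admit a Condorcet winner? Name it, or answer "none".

Head-to-head results (13 council members):
Proposal Red–Plan A: Proposal Red 13–0.
Proposal Red vs Plan F: Proposal Red wins 8–5.
Proposal Red–Plan B: Plan B 12–1.
Plan A vs Plan F: Plan F wins 10–3.
Plan A vs Plan B: Plan A preferred on 1 ballot; Plan B wins 12–1.
Plan F vs Plan B: 4+1 = 5 for Plan F, 8 for Plan B — Plan B by 8–5.
Only Plan B has no losses; Plan B is the Condorcet winner.

Plan B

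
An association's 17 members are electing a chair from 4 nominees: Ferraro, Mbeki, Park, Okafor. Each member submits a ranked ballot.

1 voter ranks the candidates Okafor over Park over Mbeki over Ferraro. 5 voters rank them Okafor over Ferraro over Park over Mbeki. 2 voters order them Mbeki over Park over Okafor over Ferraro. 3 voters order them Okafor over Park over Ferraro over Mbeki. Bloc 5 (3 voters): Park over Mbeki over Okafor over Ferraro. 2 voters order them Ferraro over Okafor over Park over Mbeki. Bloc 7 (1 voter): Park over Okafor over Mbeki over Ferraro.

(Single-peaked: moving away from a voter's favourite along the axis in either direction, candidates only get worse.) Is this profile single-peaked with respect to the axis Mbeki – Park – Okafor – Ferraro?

yes

Axis positions: Mbeki=1, Park=2, Okafor=3, Ferraro=4.
Bloc 1 (peak Okafor at position 3): ranking walks positions 3-2-1-4, expanding outward from the peak — single-peaked.
Bloc 2 (peak Okafor at position 3): ranking walks positions 3-4-2-1, expanding outward from the peak — single-peaked.
Bloc 3 (peak Mbeki at position 1): ranking walks positions 1-2-3-4, expanding outward from the peak — single-peaked.
Bloc 4 (peak Okafor at position 3): ranking walks positions 3-2-4-1, expanding outward from the peak — single-peaked.
Bloc 5 (peak Park at position 2): ranking walks positions 2-1-3-4, expanding outward from the peak — single-peaked.
Bloc 6 (peak Ferraro at position 4): ranking walks positions 4-3-2-1, expanding outward from the peak — single-peaked.
Bloc 7 (peak Park at position 2): ranking walks positions 2-3-1-4, expanding outward from the peak — single-peaked.
Every ranking is single-peaked on this axis.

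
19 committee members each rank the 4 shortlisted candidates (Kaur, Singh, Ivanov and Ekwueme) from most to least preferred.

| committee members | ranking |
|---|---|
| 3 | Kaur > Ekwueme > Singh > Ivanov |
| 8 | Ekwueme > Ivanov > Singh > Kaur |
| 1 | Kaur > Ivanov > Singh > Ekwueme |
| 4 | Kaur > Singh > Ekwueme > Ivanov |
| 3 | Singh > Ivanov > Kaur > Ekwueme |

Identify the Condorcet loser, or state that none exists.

none

Head-to-head results (19 committee members):
Kaur vs Singh: Singh wins 11–8.
Kaur–Ivanov: Ivanov 11–8.
Kaur–Ekwueme: Kaur 11–8.
Singh vs Ivanov: Singh wins 10–9.
Singh–Ekwueme: Ekwueme 11–8.
Ivanov vs Ekwueme: Ivanov is ranked higher on 1+3 = 4 ballots, Ekwueme on 15. Ekwueme wins 15–4.
Every candidate wins at least one matchup (Kaur beats Ekwueme; Singh beats Kaur; Ivanov beats Kaur; Ekwueme beats Singh), so there is no Condorcet loser.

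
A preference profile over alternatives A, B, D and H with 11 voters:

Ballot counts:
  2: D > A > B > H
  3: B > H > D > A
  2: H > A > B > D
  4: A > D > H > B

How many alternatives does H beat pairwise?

1

H against each rival (11 voters):
H–A: A 6–5.
H–B: H 6–5.
H vs D: D, 6–5.
H beats B; loses to A, D — 1 pairwise win.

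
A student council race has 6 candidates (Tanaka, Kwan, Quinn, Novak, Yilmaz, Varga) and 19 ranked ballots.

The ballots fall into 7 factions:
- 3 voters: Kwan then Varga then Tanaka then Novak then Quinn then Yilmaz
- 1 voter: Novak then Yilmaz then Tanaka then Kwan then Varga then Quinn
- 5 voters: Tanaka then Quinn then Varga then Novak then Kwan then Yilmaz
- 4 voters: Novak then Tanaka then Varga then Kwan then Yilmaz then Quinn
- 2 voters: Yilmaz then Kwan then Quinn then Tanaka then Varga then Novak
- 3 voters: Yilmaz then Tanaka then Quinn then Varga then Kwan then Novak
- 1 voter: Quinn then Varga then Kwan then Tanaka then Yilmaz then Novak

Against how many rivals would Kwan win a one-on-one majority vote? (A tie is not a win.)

Kwan against each rival (19 voters):
Kwan vs Tanaka: 3+2+1 = 6 for Kwan, 13 for Tanaka — Tanaka by 13–6.
Kwan vs Quinn: 3+1+4+2 = 10 for Kwan, 9 for Quinn — Kwan by 10–9.
Kwan vs Novak: Novak, 10–9.
Kwan vs Yilmaz: Kwan preferred on 3+5+4+1 = 13 ballots; Kwan wins 13–6.
Kwan vs Varga: 6 to 13, Varga.
Kwan beats Quinn, Yilmaz; loses to Tanaka, Novak, Varga — 2 pairwise wins.

2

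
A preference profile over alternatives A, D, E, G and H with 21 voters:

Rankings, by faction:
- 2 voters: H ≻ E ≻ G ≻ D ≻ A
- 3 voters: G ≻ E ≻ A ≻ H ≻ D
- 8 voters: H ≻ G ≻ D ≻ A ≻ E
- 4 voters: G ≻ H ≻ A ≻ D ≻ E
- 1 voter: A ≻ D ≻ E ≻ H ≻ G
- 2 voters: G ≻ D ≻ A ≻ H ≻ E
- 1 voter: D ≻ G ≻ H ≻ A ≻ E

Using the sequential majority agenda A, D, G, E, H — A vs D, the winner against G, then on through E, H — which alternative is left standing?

H

Round 1: A vs D — 8–13, D advances.
Round 2: D vs G — 2–19, G advances.
Round 3: G vs E — 18–3, G advances.
Round 4: G vs H — 10–11, H advances.
H survives the agenda.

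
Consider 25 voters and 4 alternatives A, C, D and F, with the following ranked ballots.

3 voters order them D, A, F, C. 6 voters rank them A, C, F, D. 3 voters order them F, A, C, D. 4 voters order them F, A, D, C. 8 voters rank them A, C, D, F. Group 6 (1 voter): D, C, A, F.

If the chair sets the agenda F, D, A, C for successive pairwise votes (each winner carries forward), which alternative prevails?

A

Round 1: F vs D — 13–12, F advances.
Round 2: F vs A — 7–18, A advances.
Round 3: A vs C — 24–1, A advances.
The agenda winner is A.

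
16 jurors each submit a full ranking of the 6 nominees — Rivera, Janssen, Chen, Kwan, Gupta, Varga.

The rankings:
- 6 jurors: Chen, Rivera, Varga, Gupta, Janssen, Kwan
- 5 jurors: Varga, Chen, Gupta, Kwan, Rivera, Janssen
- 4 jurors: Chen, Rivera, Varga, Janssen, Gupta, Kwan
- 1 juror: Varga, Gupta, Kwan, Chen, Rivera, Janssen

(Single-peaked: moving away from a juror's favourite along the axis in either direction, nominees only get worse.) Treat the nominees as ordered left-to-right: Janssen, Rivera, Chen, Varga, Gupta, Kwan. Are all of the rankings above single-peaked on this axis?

Axis positions: Janssen=1, Rivera=2, Chen=3, Varga=4, Gupta=5, Kwan=6.
Group 1 (peak Chen at position 3): ranking walks positions 3-2-4-5-1-6, expanding outward from the peak — single-peaked.
Group 2 (peak Varga at position 4): ranking walks positions 4-3-5-6-2-1, expanding outward from the peak — single-peaked.
Group 3 (peak Chen at position 3): ranking walks positions 3-2-4-1-5-6, expanding outward from the peak — single-peaked.
Group 4 (peak Varga at position 4): ranking walks positions 4-5-6-3-2-1, expanding outward from the peak — single-peaked.
Every ranking is single-peaked on this axis.

yes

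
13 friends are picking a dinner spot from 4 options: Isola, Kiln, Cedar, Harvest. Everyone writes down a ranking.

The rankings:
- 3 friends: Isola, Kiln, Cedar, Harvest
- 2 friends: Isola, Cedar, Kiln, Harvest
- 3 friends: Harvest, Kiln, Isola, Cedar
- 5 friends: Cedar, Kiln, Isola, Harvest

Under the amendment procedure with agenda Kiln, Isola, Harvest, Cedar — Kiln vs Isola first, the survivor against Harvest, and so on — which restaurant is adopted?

Cedar

Round 1: Kiln vs Isola — 8–5, Kiln advances.
Round 2: Kiln vs Harvest — 10–3, Kiln advances.
Round 3: Kiln vs Cedar — 6–7, Cedar advances.
The agenda winner is Cedar.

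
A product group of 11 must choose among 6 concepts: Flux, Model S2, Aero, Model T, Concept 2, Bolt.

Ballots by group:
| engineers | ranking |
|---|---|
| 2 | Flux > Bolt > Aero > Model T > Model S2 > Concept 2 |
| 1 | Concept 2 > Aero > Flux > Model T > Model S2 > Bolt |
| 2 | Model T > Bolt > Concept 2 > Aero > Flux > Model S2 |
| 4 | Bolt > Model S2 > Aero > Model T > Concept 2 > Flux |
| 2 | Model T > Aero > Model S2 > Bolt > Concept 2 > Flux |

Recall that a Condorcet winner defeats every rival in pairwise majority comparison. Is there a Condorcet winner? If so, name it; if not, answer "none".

Check each pair by majority over 11 ballots:
Flux vs Model S2: 5 to 6, Model S2.
Flux vs Aero: Flux preferred on 2 ballots; Aero wins 9–2.
Flux vs Model T: Flux is ranked higher on 2+1 = 3 ballots, Model T on 8. Model T wins 8–3.
Flux vs Concept 2: 2 for Flux, 9 for Concept 2 — Concept 2 by 9–2.
Flux vs Bolt: Flux preferred on 2+1 = 3 ballots; Bolt wins 8–3.
Model S2 vs Aero: Model S2 preferred on 4 ballots; Aero wins 7–4.
Model S2 vs Model T: Model S2 is ranked higher on 4 ballots, Model T on 7. Model T wins 7–4.
Model S2 vs Concept 2: 2+4+2 = 8 for Model S2, 3 for Concept 2 — Model S2 by 8–3.
Model S2 vs Bolt: Model S2 is ranked higher on 1+2 = 3 ballots, Bolt on 8. Bolt wins 8–3.
Aero vs Model T: Aero is ranked higher on 2+1+4 = 7 ballots, Model T on 4. Aero wins 7–4.
Aero vs Concept 2: Aero is ranked higher on 2+4+2 = 8 ballots, Concept 2 on 3. Aero wins 8–3.
Aero vs Bolt: Aero is ranked higher on 1+2 = 3 ballots, Bolt on 8. Bolt wins 8–3.
Model T vs Concept 2: Model T is ranked higher on 2+2+4+2 = 10 ballots, Concept 2 on 1. Model T wins 10–1.
Model T vs Bolt: 5 to 6, Bolt.
Concept 2 vs Bolt: Concept 2 preferred on 1 ballot; Bolt wins 10–1.
Bolt wins every pairwise contest, so Bolt is the Condorcet winner.

Bolt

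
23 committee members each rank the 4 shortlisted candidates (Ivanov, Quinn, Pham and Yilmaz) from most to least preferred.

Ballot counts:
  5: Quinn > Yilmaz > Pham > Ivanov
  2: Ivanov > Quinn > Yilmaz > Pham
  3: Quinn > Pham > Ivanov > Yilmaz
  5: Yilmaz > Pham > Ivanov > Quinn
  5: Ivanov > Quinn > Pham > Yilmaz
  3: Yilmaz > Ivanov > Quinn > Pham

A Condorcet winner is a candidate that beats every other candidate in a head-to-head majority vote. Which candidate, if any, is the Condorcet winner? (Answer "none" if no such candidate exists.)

none

Check each pair by majority over 23 ballots:
Ivanov vs Quinn: Ivanov wins 15–8.
Ivanov vs Pham: 10 to 13, Pham.
Ivanov vs Yilmaz: Ivanov is ranked higher on 2+3+5 = 10 ballots, Yilmaz on 13. Yilmaz wins 13–10.
Quinn–Pham: Quinn 18–5.
Quinn vs Yilmaz: Quinn preferred on 5+2+3+5 = 15 ballots; Quinn wins 15–8.
Pham vs Yilmaz: Yilmaz wins 15–8.
Every candidate loses at least once (Ivanov loses to Pham; Quinn loses to Ivanov; Pham loses to Quinn; Yilmaz loses to Quinn). The majority relation contains the cycle Ivanov beats Quinn beats Pham beats Ivanov, so there is no Condorcet winner.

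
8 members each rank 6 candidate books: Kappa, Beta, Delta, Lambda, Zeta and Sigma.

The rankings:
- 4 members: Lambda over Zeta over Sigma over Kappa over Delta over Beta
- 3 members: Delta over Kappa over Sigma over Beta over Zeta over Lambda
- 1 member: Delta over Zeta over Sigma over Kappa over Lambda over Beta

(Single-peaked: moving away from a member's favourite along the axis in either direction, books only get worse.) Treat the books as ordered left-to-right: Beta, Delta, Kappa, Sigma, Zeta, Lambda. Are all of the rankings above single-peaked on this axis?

no

Axis positions: Beta=1, Delta=2, Kappa=3, Sigma=4, Zeta=5, Lambda=6.
Cluster 1 (peak Lambda at position 6): ranking walks positions 6-5-4-3-2-1, expanding outward from the peak — single-peaked.
Cluster 2 (peak Delta at position 2): ranking walks positions 2-3-4-1-5-6, expanding outward from the peak — single-peaked.
Cluster 3: ranking walks positions 2-5-4-3-6-1; Zeta is ranked above Kappa even though Kappa lies between Zeta and the peak Delta on the axis — preferences dip and rise again. Not single-peaked.
Cluster 3 violates single-peakedness, so the profile is not single-peaked on this axis.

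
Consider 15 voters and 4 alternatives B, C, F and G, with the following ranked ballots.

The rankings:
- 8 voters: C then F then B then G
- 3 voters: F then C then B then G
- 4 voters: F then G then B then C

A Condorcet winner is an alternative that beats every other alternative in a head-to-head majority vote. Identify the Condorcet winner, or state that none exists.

C

Head-to-head results (15 voters):
B vs C: B is ranked higher on 4 ballots, C on 11. C wins 11–4.
B vs F: 0 for B, 15 for F — F by 15–0.
B vs G: 8+3 = 11 for B, 4 for G — B by 11–4.
C vs F: 8 to 7, C.
C vs G: C is ranked higher on 8+3 = 11 ballots, G on 4. C wins 11–4.
F vs G: F preferred on 8+3+4 = 15 ballots; F wins 15–0.
C wins every pairwise contest, so C is the Condorcet winner.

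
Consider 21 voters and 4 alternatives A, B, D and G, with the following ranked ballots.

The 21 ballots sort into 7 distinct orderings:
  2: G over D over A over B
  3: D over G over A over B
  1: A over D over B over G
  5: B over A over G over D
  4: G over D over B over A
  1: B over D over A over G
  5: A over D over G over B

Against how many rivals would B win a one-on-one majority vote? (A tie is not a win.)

B against each rival (21 voters):
B vs A: A wins 11–10.
B vs D: 6 to 15, D.
B vs G: G wins 14–7.
B beats no one; loses to A, D, G — 0 pairwise wins.

0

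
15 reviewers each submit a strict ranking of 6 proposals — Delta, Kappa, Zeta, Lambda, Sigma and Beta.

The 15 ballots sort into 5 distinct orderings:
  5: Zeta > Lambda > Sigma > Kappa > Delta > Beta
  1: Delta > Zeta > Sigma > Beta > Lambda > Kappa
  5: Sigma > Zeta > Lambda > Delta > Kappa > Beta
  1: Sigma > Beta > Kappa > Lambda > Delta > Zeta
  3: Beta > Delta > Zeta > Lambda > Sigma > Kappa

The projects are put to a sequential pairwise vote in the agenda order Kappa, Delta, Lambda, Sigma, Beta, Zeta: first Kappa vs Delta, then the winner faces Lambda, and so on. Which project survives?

Zeta

Round 1: Kappa vs Delta — 6–9, Delta advances.
Round 2: Delta vs Lambda — 4–11, Lambda advances.
Round 3: Lambda vs Sigma — 8–7, Lambda advances.
Round 4: Lambda vs Beta — 10–5, Lambda advances.
Round 5: Lambda vs Zeta — 1–14, Zeta advances.
Zeta survives the agenda.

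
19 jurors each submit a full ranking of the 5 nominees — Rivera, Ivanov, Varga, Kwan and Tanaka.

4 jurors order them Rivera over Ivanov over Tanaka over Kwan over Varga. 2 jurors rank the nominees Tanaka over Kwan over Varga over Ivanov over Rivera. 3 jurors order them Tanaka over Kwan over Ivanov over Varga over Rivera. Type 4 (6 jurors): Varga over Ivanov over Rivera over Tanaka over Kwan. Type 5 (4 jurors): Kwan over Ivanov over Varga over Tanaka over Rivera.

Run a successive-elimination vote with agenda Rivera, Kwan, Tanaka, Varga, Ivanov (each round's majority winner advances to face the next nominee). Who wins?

Ivanov

Round 1: Rivera vs Kwan — 10–9, Rivera advances.
Round 2: Rivera vs Tanaka — 10–9, Rivera advances.
Round 3: Rivera vs Varga — 4–15, Varga advances.
Round 4: Varga vs Ivanov — 8–11, Ivanov advances.
Ivanov survives the agenda.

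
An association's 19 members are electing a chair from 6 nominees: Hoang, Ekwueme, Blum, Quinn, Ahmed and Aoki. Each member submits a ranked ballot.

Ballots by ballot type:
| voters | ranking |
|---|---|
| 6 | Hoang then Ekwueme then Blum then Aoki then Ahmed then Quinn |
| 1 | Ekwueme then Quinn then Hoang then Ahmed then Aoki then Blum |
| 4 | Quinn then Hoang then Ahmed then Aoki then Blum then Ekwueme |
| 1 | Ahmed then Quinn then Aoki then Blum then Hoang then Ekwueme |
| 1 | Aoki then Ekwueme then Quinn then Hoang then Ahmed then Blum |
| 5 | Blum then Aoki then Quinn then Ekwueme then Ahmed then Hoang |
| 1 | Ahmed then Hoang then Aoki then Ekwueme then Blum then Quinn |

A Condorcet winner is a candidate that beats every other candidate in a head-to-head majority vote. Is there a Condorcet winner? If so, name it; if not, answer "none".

Head-to-head results (19 voters):
Hoang–Ekwueme: Hoang 12–7.
Hoang vs Blum: Hoang is ranked higher on 6+1+4+1+1 = 13 ballots, Blum on 6. Hoang wins 13–6.
Hoang vs Quinn: Quinn, 12–7.
Hoang vs Ahmed: Hoang wins 12–7.
Hoang vs Aoki: 6+1+4+1 = 12 for Hoang, 7 for Aoki — Hoang by 12–7.
Ekwueme vs Blum: 9 to 10, Blum.
Ekwueme vs Quinn: 9 to 10, Quinn.
Ekwueme vs Ahmed: Ekwueme, 13–6.
Ekwueme vs Aoki: 6+1 = 7 for Ekwueme, 12 for Aoki — Aoki by 12–7.
Blum vs Quinn: Blum wins 12–7.
Blum–Ahmed: Blum 11–8.
Blum vs Aoki: Blum is ranked higher on 6+5 = 11 ballots, Aoki on 8. Blum wins 11–8.
Quinn vs Ahmed: 11 to 8, Quinn.
Quinn vs Aoki: Quinn is ranked higher on 1+4+1 = 6 ballots, Aoki on 13. Aoki wins 13–6.
Ahmed–Aoki: Aoki 12–7.
Every candidate loses at least once (Hoang loses to Quinn; Ekwueme loses to Hoang; Blum loses to Hoang; Quinn loses to Blum; Ahmed loses to Hoang; Aoki loses to Hoang). The majority relation contains the cycle Hoang beats Blum beats Quinn beats Hoang, so there is no Condorcet winner.

none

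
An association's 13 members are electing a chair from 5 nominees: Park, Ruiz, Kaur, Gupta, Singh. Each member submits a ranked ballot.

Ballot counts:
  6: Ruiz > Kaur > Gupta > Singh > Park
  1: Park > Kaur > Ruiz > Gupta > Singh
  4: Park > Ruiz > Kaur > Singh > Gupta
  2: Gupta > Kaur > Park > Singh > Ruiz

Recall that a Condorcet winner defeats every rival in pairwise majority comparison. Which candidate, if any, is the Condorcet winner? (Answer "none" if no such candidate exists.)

none

Head-to-head results (13 voters):
Park vs Ruiz: Park, 7–6.
Park vs Kaur: Kaur wins 8–5.
Park vs Gupta: Gupta, 8–5.
Park vs Singh: Park is ranked higher on 1+4+2 = 7 ballots, Singh on 6. Park wins 7–6.
Ruiz vs Kaur: Ruiz is ranked higher on 6+4 = 10 ballots, Kaur on 3. Ruiz wins 10–3.
Ruiz vs Gupta: Ruiz preferred on 6+1+4 = 11 ballots; Ruiz wins 11–2.
Ruiz vs Singh: Ruiz is ranked higher on 6+1+4 = 11 ballots, Singh on 2. Ruiz wins 11–2.
Kaur–Gupta: Kaur 11–2.
Kaur vs Singh: Kaur wins 13–0.
Gupta vs Singh: 9 to 4, Gupta.
Every candidate loses at least once (Park loses to Kaur; Ruiz loses to Park; Kaur loses to Ruiz; Gupta loses to Ruiz; Singh loses to Park). The majority relation contains the cycle Park beats Ruiz beats Kaur beats Park, so there is no Condorcet winner.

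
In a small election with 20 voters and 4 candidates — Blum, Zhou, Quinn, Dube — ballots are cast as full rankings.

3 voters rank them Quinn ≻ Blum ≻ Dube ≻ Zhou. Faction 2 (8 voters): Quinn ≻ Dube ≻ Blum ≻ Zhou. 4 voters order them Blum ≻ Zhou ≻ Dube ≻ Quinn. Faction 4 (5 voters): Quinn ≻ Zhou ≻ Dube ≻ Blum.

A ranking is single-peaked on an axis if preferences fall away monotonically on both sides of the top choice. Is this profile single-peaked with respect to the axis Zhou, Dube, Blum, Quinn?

Axis positions: Zhou=1, Dube=2, Blum=3, Quinn=4.
Faction 1 (peak Quinn at position 4): ranking walks positions 4-3-2-1, expanding outward from the peak — single-peaked.
Faction 2: ranking walks positions 4-2-3-1; Dube is ranked above Blum even though Blum lies between Dube and the peak Quinn on the axis — preferences dip and rise again. Not single-peaked.
Faction 3: ranking walks positions 3-1-2-4; Zhou is ranked above Dube even though Dube lies between Zhou and the peak Blum on the axis — preferences dip and rise again. Not single-peaked.
Faction 4: ranking walks positions 4-1-2-3; Zhou is ranked above Blum even though Blum lies between Zhou and the peak Quinn on the axis — preferences dip and rise again. Not single-peaked.
Faction 2 violates single-peakedness, so the profile is not single-peaked on this axis.

no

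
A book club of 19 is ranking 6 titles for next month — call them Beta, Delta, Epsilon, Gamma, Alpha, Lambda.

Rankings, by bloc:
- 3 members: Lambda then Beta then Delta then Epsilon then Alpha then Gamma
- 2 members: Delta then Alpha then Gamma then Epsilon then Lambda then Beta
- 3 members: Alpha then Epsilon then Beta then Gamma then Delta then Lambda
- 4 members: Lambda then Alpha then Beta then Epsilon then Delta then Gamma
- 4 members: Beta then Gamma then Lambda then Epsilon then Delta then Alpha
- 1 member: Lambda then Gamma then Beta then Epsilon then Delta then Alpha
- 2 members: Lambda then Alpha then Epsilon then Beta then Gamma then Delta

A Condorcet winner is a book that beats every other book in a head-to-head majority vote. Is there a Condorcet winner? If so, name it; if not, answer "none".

Head-to-head results (19 members):
Beta vs Delta: Beta wins 17–2.
Beta vs Epsilon: Beta, 12–7.
Beta vs Gamma: Beta wins 16–3.
Beta vs Alpha: Alpha wins 11–8.
Beta vs Lambda: Lambda wins 12–7.
Delta vs Epsilon: Epsilon, 14–5.
Delta–Gamma: Gamma 10–9.
Delta–Alpha: Delta 10–9.
Delta vs Lambda: Lambda, 14–5.
Epsilon–Gamma: Epsilon 12–7.
Epsilon vs Alpha: Alpha wins 11–8.
Epsilon–Lambda: Lambda 14–5.
Gamma vs Alpha: Alpha wins 14–5.
Gamma vs Lambda: Lambda wins 10–9.
Alpha–Lambda: Lambda 14–5.
Lambda beats each of Beta, Delta, Epsilon, Gamma, Alpha — Lambda is the Condorcet winner.

Lambda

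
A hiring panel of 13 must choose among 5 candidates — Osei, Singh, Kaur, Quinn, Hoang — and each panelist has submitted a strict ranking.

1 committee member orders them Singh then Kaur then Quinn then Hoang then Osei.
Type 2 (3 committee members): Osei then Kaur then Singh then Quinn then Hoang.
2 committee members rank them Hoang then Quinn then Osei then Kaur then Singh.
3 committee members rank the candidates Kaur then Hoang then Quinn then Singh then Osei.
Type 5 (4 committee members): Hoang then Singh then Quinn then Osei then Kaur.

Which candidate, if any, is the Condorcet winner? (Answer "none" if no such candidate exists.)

none

Pairwise majorities:
Osei–Singh: Singh 8–5.
Osei vs Kaur: Osei wins 9–4.
Osei–Quinn: Quinn 10–3.
Osei–Hoang: Hoang 10–3.
Singh–Kaur: Kaur 8–5.
Singh–Quinn: Singh 8–5.
Singh vs Hoang: Hoang, 9–4.
Kaur vs Quinn: Kaur wins 7–6.
Kaur vs Hoang: Kaur wins 7–6.
Quinn–Hoang: Hoang 9–4.
Every candidate loses at least once (Osei loses to Singh; Singh loses to Kaur; Kaur loses to Osei; Quinn loses to Singh; Hoang loses to Kaur). The majority relation contains the cycle Osei > Kaur > Singh > Osei, so there is no Condorcet winner.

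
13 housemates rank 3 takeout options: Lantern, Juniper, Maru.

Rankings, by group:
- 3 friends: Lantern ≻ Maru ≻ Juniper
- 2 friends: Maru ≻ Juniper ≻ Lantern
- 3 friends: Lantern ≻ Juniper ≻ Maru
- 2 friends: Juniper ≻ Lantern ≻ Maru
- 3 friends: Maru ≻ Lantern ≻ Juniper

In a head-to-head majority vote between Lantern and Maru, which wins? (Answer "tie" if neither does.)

Ballots ranking Lantern above Maru: 3 + 3 + 2 = 8.
Ballots ranking Maru above Lantern: 13 − 8 = 5.
Lantern wins the head-to-head 8–5.

Lantern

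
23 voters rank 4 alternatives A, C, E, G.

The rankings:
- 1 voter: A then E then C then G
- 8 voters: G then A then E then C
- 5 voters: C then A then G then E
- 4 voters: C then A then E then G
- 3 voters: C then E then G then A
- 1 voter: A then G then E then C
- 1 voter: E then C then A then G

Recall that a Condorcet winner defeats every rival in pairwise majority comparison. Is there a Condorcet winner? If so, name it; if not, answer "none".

C

Pairwise majorities:
A vs C: 10 to 13, C.
A vs E: 1+8+5+4+1 = 19 for A, 4 for E — A by 19–4.
A vs G: A preferred on 1+5+4+1+1 = 12 ballots; A wins 12–11.
C vs E: C is ranked higher on 5+4+3 = 12 ballots, E on 11. C wins 12–11.
C vs G: C is ranked higher on 1+5+4+3+1 = 14 ballots, G on 9. C wins 14–9.
E vs G: 9 to 14, G.
Only C has no losses; C is the Condorcet winner.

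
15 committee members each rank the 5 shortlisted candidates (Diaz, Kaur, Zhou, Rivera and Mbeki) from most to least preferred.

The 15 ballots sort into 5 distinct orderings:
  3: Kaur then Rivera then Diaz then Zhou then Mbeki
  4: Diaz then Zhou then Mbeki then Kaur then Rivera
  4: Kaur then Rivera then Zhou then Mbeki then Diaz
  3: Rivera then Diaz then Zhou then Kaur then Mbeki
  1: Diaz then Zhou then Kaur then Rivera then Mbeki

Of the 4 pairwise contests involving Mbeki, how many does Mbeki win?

0

Mbeki against each rival (15 committee members):
Mbeki vs Diaz: Diaz, 11–4.
Mbeki vs Kaur: Kaur wins 11–4.
Mbeki vs Zhou: Zhou, 15–0.
Mbeki vs Rivera: Mbeki preferred on 4 ballots; Rivera wins 11–4.
Mbeki beats no one; loses to Diaz, Kaur, Zhou, Rivera — 0 pairwise wins.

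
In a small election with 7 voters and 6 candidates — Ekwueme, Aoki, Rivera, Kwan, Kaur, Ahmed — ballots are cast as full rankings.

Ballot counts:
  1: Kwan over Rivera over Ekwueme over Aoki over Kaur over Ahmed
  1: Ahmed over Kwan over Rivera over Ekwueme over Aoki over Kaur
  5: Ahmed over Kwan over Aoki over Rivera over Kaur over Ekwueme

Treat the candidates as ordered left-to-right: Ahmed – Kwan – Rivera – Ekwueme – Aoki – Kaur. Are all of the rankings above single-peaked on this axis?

Axis positions: Ahmed=1, Kwan=2, Rivera=3, Ekwueme=4, Aoki=5, Kaur=6.
Faction 1 (peak Kwan at position 2): ranking walks positions 2-3-4-5-6-1, expanding outward from the peak — single-peaked.
Faction 2 (peak Ahmed at position 1): ranking walks positions 1-2-3-4-5-6, expanding outward from the peak — single-peaked.
Faction 3: ranking walks positions 1-2-5-3-6-4; Aoki is ranked above Rivera even though Rivera lies between Aoki and the peak Ahmed on the axis — preferences dip and rise again. Not single-peaked.
Faction 3 violates single-peakedness, so the profile is not single-peaked on this axis.

no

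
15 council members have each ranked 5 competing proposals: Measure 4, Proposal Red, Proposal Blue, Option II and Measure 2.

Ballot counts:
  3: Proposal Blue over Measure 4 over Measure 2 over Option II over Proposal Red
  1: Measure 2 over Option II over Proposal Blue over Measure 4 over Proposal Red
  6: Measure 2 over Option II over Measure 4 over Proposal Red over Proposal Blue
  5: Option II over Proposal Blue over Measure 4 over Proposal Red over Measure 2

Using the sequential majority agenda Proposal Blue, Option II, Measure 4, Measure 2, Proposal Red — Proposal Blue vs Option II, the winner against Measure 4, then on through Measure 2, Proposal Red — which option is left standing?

Round 1: Proposal Blue vs Option II — 3–12, Option II advances.
Round 2: Option II vs Measure 4 — 12–3, Option II advances.
Round 3: Option II vs Measure 2 — 5–10, Measure 2 advances.
Round 4: Measure 2 vs Proposal Red — 10–5, Measure 2 advances.
Measure 2 survives the agenda.

Measure 2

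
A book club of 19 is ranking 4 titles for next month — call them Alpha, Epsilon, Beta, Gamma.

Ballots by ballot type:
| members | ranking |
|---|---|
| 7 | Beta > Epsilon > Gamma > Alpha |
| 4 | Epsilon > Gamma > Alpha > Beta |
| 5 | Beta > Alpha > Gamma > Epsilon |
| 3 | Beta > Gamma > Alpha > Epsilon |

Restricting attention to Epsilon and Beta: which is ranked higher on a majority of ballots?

Ballots ranking Epsilon above Beta: 4.
Ballots ranking Beta above Epsilon: 19 − 4 = 15.
Beta wins the head-to-head 15–4.

Beta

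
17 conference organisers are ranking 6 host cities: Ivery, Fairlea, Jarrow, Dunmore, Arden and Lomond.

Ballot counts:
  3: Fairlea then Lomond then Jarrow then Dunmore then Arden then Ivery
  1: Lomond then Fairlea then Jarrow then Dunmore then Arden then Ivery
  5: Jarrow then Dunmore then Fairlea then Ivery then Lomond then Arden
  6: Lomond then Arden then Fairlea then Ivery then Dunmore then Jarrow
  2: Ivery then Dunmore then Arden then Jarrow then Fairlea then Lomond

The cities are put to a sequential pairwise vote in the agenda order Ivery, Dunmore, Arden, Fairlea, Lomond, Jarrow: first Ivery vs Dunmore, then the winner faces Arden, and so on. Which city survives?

Fairlea

Round 1: Ivery vs Dunmore — 8–9, Dunmore advances.
Round 2: Dunmore vs Arden — 11–6, Dunmore advances.
Round 3: Dunmore vs Fairlea — 7–10, Fairlea advances.
Round 4: Fairlea vs Lomond — 10–7, Fairlea advances.
Round 5: Fairlea vs Jarrow — 10–7, Fairlea advances.
Fairlea survives the agenda.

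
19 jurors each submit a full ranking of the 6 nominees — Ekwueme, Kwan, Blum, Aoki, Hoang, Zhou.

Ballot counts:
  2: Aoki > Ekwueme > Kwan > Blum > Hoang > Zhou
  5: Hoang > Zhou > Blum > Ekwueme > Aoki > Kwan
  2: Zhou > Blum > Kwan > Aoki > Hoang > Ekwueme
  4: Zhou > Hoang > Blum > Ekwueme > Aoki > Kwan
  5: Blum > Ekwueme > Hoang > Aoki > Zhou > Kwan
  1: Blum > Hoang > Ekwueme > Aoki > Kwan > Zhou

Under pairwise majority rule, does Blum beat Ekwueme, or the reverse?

Ballots ranking Blum above Ekwueme: 5 + 2 + 4 + 5 + 1 = 17.
Ballots ranking Ekwueme above Blum: 19 − 17 = 2.
Blum wins the head-to-head 17–2.

Blum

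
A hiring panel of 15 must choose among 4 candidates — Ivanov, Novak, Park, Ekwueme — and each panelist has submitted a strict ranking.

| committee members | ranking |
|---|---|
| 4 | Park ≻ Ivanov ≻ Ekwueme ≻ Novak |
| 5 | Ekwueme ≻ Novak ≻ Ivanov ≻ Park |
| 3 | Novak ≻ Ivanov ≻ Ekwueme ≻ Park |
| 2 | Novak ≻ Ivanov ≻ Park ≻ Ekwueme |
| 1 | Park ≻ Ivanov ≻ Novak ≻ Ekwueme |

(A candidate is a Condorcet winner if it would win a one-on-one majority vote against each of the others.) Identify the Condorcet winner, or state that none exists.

none

Pairwise majorities:
Ivanov vs Novak: 4+1 = 5 for Ivanov, 10 for Novak — Novak by 10–5.
Ivanov vs Park: Ivanov preferred on 5+3+2 = 10 ballots; Ivanov wins 10–5.
Ivanov vs Ekwueme: Ivanov is ranked higher on 4+3+2+1 = 10 ballots, Ekwueme on 5. Ivanov wins 10–5.
Novak vs Park: 5+3+2 = 10 for Novak, 5 for Park — Novak by 10–5.
Novak vs Ekwueme: 3+2+1 = 6 for Novak, 9 for Ekwueme — Ekwueme by 9–6.
Park vs Ekwueme: 7 to 8, Ekwueme.
No candidate is unbeaten: Ivanov loses to Novak; Novak loses to Ekwueme; Park loses to Ivanov; Ekwueme loses to Ivanov. In particular Ivanov > Ekwueme > Novak > Ivanov is a majority cycle — no Condorcet winner exists.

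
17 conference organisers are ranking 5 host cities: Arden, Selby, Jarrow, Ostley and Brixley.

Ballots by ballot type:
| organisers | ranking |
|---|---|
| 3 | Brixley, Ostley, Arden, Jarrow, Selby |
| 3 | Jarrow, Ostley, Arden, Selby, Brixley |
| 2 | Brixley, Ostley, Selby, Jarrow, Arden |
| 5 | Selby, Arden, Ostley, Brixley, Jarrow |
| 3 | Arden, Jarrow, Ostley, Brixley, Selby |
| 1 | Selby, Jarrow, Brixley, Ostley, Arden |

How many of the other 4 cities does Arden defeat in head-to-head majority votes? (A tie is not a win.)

3

Arden against each rival (17 organisers):
Arden–Selby: Arden 9–8.
Arden vs Jarrow: Arden preferred on 3+5+3 = 11 ballots; Arden wins 11–6.
Arden vs Ostley: 8 to 9, Ostley.
Arden vs Brixley: Arden preferred on 3+5+3 = 11 ballots; Arden wins 11–6.
Arden beats Selby, Jarrow, Brixley; loses to Ostley — 3 pairwise wins.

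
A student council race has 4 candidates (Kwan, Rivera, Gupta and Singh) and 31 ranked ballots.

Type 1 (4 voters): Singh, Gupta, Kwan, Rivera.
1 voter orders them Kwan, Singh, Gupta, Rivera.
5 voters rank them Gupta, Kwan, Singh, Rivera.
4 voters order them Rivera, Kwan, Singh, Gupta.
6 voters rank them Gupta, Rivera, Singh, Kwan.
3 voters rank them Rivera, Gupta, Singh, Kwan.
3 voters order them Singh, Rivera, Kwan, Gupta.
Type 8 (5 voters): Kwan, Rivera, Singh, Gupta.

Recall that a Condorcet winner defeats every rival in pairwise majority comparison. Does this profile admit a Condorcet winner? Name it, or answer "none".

none

Head-to-head results (31 voters):
Kwan vs Rivera: 4+1+5+5 = 15 for Kwan, 16 for Rivera — Rivera by 16–15.
Kwan vs Gupta: Kwan is ranked higher on 1+4+3+5 = 13 ballots, Gupta on 18. Gupta wins 18–13.
Kwan vs Singh: 15 to 16, Singh.
Rivera vs Gupta: Rivera preferred on 4+3+3+5 = 15 ballots; Gupta wins 16–15.
Rivera vs Singh: 4+6+3+5 = 18 for Rivera, 13 for Singh — Rivera by 18–13.
Gupta vs Singh: 14 to 17, Singh.
Each candidate drops at least one matchup (Kwan loses to Rivera; Rivera loses to Gupta; Gupta loses to Singh; Singh loses to Rivera); the cycle Rivera > Singh > Gupta > Rivera rules out a Condorcet winner.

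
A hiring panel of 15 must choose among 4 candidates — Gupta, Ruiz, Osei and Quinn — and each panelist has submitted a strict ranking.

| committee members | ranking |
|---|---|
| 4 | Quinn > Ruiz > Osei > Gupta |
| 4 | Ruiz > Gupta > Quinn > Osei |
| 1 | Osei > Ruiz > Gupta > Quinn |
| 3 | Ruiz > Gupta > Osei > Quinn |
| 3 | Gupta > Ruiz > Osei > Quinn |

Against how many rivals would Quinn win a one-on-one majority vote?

1

Quinn against each rival (15 committee members):
Quinn vs Gupta: Quinn preferred on 4 ballots; Gupta wins 11–4.
Quinn vs Ruiz: 4 for Quinn, 11 for Ruiz — Ruiz by 11–4.
Quinn vs Osei: Quinn wins 8–7.
Quinn beats Osei; loses to Gupta, Ruiz — 1 pairwise win.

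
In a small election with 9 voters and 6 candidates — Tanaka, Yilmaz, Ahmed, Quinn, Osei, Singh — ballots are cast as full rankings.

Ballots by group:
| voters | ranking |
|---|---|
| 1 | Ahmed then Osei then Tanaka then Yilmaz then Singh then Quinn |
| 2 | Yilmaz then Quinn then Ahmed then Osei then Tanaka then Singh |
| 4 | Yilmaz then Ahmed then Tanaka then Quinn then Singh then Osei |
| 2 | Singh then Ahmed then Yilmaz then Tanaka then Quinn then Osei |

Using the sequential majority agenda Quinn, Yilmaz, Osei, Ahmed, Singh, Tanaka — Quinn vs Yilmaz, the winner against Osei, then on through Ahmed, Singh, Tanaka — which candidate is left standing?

Yilmaz

Round 1: Quinn vs Yilmaz — 0–9, Yilmaz advances.
Round 2: Yilmaz vs Osei — 8–1, Yilmaz advances.
Round 3: Yilmaz vs Ahmed — 6–3, Yilmaz advances.
Round 4: Yilmaz vs Singh — 7–2, Yilmaz advances.
Round 5: Yilmaz vs Tanaka — 8–1, Yilmaz advances.
The agenda winner is Yilmaz.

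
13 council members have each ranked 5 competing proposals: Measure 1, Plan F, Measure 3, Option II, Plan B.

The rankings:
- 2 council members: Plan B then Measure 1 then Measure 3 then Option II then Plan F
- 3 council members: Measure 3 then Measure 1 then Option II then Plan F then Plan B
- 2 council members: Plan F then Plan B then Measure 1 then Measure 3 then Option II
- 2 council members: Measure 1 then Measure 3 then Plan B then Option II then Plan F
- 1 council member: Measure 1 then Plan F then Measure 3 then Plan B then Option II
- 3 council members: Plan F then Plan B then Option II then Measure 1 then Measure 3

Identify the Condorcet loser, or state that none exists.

Pairwise majorities:
Measure 1 vs Plan F: 8 to 5, Measure 1.
Measure 1 vs Measure 3: Measure 1 preferred on 2+2+2+1+3 = 10 ballots; Measure 1 wins 10–3.
Measure 1 vs Option II: Measure 1, 10–3.
Measure 1 vs Plan B: Measure 1 preferred on 3+2+1 = 6 ballots; Plan B wins 7–6.
Plan F–Measure 3: Measure 3 7–6.
Plan F–Option II: Option II 7–6.
Plan F vs Plan B: Plan F, 9–4.
Measure 3 vs Option II: Measure 3 preferred on 2+3+2+2+1 = 10 ballots; Measure 3 wins 10–3.
Measure 3 vs Plan B: Plan B, 7–6.
Option II vs Plan B: Plan B wins 10–3.
Each option has at least one pairwise win (Measure 1 beats Plan F; Plan F beats Plan B; Measure 3 beats Plan F; Option II beats Plan F; Plan B beats Measure 1) — no Condorcet loser.

none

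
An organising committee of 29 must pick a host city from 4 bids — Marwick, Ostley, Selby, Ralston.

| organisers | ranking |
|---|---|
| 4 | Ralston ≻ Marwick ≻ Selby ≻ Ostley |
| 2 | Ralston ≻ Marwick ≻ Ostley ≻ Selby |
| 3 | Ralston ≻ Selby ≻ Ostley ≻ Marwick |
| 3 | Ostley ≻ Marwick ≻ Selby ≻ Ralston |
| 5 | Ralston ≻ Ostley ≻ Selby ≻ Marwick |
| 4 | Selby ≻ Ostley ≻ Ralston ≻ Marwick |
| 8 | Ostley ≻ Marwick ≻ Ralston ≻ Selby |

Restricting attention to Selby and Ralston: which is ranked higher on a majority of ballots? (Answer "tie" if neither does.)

Ralston

Ballots ranking Selby above Ralston: 3 + 4 = 7.
Ballots ranking Ralston above Selby: 29 − 7 = 22.
Ralston wins the head-to-head 22–7.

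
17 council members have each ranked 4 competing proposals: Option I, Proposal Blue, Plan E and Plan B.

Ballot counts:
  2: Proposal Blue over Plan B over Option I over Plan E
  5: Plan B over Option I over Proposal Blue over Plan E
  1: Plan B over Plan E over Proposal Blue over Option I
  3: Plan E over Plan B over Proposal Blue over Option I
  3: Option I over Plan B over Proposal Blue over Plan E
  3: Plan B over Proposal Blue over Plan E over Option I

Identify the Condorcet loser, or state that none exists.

Plan E

Pairwise majorities:
Option I–Proposal Blue: Proposal Blue 9–8.
Option I vs Plan E: Option I wins 10–7.
Option I vs Plan B: 3 for Option I, 14 for Plan B — Plan B by 14–3.
Proposal Blue vs Plan E: Proposal Blue, 13–4.
Proposal Blue vs Plan B: Plan B, 15–2.
Plan E vs Plan B: Plan B wins 14–3.
Only Plan E has no wins; Plan E is the Condorcet loser.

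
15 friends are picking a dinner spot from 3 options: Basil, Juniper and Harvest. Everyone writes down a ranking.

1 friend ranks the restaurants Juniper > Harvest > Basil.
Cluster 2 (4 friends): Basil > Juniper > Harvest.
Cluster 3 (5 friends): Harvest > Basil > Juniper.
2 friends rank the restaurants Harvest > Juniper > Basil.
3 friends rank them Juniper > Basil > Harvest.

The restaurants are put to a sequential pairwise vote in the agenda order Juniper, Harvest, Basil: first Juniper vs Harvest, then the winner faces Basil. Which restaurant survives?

Basil

Round 1: Juniper vs Harvest — 8–7, Juniper advances.
Round 2: Juniper vs Basil — 6–9, Basil advances.
The agenda winner is Basil.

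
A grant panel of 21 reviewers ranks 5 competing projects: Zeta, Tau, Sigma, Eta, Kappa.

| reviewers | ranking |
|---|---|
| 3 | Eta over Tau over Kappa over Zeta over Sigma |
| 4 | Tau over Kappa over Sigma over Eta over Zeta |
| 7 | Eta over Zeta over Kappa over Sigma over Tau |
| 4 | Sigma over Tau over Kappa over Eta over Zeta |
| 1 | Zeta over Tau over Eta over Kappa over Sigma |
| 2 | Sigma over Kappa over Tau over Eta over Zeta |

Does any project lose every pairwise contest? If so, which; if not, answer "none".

none

Pairwise majorities:
Zeta vs Tau: Zeta is ranked higher on 7+1 = 8 ballots, Tau on 13. Tau wins 13–8.
Zeta vs Sigma: Zeta preferred on 3+7+1 = 11 ballots; Zeta wins 11–10.
Zeta vs Eta: Zeta preferred on 1 ballot; Eta wins 20–1.
Zeta vs Kappa: Kappa, 13–8.
Tau vs Sigma: Tau preferred on 3+4+1 = 8 ballots; Sigma wins 13–8.
Tau vs Eta: Tau wins 11–10.
Tau vs Kappa: Tau, 12–9.
Sigma vs Eta: Sigma is ranked higher on 4+4+2 = 10 ballots, Eta on 11. Eta wins 11–10.
Sigma vs Kappa: Sigma preferred on 4+2 = 6 ballots; Kappa wins 15–6.
Eta vs Kappa: Eta wins 11–10.
Each project has at least one pairwise win (Zeta beats Sigma; Tau beats Zeta; Sigma beats Tau; Eta beats Zeta; Kappa beats Zeta) — no Condorcet loser.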